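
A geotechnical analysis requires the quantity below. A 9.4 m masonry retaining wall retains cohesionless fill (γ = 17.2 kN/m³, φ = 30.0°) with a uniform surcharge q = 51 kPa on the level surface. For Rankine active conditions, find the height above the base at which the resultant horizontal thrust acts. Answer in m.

K_a = 0.3333.
Triangular part P₁ = ½K_aγH² = 253.3 at H/3 = 3.133 m; rectangular part P₂ = K_a q H = 159.8 at H/2 = 4.700 m.
ȳ = (P₁·3.133 + P₂·4.700)/(P₁+P₂) = 3.739 m.

3.74 m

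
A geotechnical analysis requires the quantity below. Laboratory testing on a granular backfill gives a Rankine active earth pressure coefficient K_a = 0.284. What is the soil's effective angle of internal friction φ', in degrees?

K_a = tan²(45° − φ/2) ⇒ 45° − φ/2 = arctan(√0.284) = 28.05°.
φ = 2(45° − 28.05°) = 33.89°.

33.9°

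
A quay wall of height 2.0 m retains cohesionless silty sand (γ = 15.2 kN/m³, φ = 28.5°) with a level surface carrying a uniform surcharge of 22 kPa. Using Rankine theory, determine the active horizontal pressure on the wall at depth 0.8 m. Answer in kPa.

K_a = (1 − sin φ)/(1 + sin φ) = 0.3540.
σ_v = γz + q = 15.2 × 0.8 + 22 = 34.16 kPa.
σ_h = K_a σ_v = 0.3540 × 34.16 = 12.09 kPa.

12.1 kPa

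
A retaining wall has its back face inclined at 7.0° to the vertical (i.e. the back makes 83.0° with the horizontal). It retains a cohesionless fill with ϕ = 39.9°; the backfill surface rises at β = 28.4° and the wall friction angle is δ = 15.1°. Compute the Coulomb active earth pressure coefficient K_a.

0.375

K_a = sin²(α+φ) / [sin²α · sin(α−δ) · (1 + √{sin(φ+δ)sin(φ−β) / (sin(α−δ)sin(α+β))})²].
With α = 83.0°, φ = 39.9°, δ = 15.1°, β = 28.4°: K_a = 0.3750.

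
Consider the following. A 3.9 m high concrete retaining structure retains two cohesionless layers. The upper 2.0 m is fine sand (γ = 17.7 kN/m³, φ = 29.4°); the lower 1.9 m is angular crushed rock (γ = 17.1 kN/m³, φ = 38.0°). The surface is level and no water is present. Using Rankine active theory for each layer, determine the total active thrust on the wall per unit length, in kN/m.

K_a1 = tan²(45°−29.4°/2) = 0.3415; K_a2 = tan²(45°−38.0°/2) = 0.2379.
Layer 1: σ at base = K_a1 γ₁ h₁ = 12.09 kPa; P₁ = ½×12.09×2.0 = 12.09.
Layer 2: σ_v at top = γ₁h₁ = 35.40; σ_h top = K_a2×35.40 = 8.421; σ_h base = K_a2×(35.40+17.1×1.9) = 16.15.
P₂ = ½(8.421+16.15)×1.9 = 23.34. Total P_a = 12.09+23.34 = 35.43 kN/m.

35.4 kN/m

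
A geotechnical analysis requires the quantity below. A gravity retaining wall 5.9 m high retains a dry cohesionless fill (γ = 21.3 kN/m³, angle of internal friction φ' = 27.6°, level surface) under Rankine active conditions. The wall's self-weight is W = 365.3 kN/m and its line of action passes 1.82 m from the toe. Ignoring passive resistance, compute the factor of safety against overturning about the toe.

2.49

K_a = tan²(45° − 27.6°/2) = 0.3668.
P_a = ½K_aγH² = 0.5×0.3668×21.3×5.9² = 136.0 kN/m, acting at H/3 = 1.967 m above the base.
Overturning moment M_o = P_a × H/3 = 136.0 × 1.967 = 267.4.
Resisting moment M_r = W × 1.82 = 365.3 × 1.82 = 664.8.
FS_overturning = M_r/M_o = 664.8/267.4 = 2.486.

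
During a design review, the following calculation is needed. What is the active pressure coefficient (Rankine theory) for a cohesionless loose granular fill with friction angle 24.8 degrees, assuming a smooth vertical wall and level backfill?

K_a = tan²(45° − φ/2) = tan²(32.60°) = 0.4090.

0.409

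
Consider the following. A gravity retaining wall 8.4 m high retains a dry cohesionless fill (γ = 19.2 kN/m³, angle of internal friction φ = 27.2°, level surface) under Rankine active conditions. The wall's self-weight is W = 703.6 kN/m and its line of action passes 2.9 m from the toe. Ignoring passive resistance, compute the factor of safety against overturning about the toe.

K_a = tan²(45° − 27.2°/2) = 0.3726.
P_a = ½K_aγH² = 0.5×0.3726×19.2×8.4² = 252.4 kN/m, acting at H/3 = 2.800 m above the base.
Overturning moment M_o = P_a × H/3 = 252.4 × 2.800 = 706.7.
Resisting moment M_r = W × 2.9 = 703.6 × 2.9 = 2040.
FS_overturning = M_r/M_o = 2040/706.7 = 2.887.

2.89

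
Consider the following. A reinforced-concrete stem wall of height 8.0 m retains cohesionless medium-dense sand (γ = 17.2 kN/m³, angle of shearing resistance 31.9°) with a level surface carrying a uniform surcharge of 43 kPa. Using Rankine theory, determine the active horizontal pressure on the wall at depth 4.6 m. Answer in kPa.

K_a = (1 − sin φ)/(1 + sin φ) = 0.3085.
σ_v = γz + q = 17.2 × 4.6 + 43 = 122.1 kPa.
σ_h = K_a σ_v = 0.3085 × 122.1 = 37.68 kPa.

37.7 kPa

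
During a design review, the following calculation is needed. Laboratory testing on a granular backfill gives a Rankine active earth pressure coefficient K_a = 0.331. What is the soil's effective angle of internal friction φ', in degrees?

30.2°

K_a = tan²(45° − φ/2) ⇒ 45° − φ/2 = arctan(√0.331) = 29.91°.
φ = 2(45° − 29.91°) = 30.17°.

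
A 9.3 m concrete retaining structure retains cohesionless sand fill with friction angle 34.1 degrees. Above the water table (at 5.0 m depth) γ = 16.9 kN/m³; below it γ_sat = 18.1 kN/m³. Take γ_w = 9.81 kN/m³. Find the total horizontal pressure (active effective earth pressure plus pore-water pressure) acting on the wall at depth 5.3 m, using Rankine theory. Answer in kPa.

K_a = (1 − sin φ)/(1 + sin φ) = 0.2815.
γ' = 18.1 − 9.81 = 8.290 kN/m³.
Effective vertical stress at 5.3 m: σ'_v = 16.9×5.0 + 8.290×0.300 = 86.99 kPa.
σ'_h = K_a σ'_v = 0.2815 × 86.99 = 24.49 kPa; u = γ_w × 0.300 = 2.943 kPa.
Total σ_h = 24.49 + 2.943 = 27.43 kPa.

27.4 kPa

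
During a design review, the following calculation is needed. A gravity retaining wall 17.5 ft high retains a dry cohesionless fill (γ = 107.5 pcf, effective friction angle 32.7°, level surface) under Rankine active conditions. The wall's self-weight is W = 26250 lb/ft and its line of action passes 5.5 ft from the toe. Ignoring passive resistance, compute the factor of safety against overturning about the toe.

5.04

K_a = tan²(45° − 32.7°/2) = 0.2985.
P_a = ½K_aγH² = 0.5×0.2985×107.5×17.5² = 4914 lb/ft, acting at H/3 = 5.833 ft above the base.
Overturning moment M_o = P_a × H/3 = 4914 × 5.833 = 28660.
Resisting moment M_r = W × 5.5 = 26250 × 5.5 = 144400.
FS_overturning = M_r/M_o = 144400/28660 = 5.037.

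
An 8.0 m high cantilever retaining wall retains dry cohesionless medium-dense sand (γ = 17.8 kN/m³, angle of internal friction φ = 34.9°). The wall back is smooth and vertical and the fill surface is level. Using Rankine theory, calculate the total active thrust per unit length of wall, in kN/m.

K_a = tan²(45° − φ/2) = 0.2721.
P_a = ½ K_a γ H² = 0.5 × 0.2721 × 17.8 × 8.0² = 155.0 kN/m.

155 kN/m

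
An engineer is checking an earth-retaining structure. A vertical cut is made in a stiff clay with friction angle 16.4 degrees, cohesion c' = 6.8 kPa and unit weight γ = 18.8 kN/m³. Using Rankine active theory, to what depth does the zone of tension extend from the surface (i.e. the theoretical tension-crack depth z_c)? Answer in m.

K_a = tan²(45° − 16.4°/2) = 0.5596; √K_a = 0.7481.
The active pressure is zero where K_a γ z = 2c√K_a, so z_c = 2c/(γ√K_a) = 2×6.8/(18.8×0.7481) = 0.9670 m.

0.967 m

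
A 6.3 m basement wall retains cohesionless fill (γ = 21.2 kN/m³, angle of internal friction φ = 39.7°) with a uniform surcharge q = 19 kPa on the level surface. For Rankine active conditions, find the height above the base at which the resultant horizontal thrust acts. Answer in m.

K_a = 0.2204.
Triangular part P₁ = ½K_aγH² = 92.74 at H/3 = 2.100 m; rectangular part P₂ = K_a q H = 26.39 at H/2 = 3.150 m.
ȳ = (P₁·2.100 + P₂·3.150)/(P₁+P₂) = 2.333 m.

2.33 m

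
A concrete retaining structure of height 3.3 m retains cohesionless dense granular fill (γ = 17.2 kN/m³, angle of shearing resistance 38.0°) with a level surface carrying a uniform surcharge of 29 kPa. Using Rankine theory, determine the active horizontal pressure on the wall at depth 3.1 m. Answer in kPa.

K_a = (1 − sin φ)/(1 + sin φ) = 0.2379.
σ_v = γz + q = 17.2 × 3.1 + 29 = 82.32 kPa.
σ_h = K_a σ_v = 0.2379 × 82.32 = 19.58 kPa.

19.6 kPa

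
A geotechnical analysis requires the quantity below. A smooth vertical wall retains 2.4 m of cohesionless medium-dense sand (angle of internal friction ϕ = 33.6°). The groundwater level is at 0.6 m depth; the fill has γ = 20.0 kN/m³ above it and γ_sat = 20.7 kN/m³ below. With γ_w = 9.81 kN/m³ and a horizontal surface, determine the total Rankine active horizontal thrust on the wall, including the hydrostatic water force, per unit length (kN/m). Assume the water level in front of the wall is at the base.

28.2 kN/m

K_a = tan²(45° − φ/2) = 0.2875.
γ' = 20.7 − 9.81 = 10.89 kN/m³. Depth below WT = 1.8 m.
σ'_h at WT = K_a γ d_w = 3.450 kPa; at base = 3.450 + K_a γ' × 1.8 = 9.086 kPa.
P₁ (0–0.6 m) = ½×3.450×0.6 = 1.035. P₂ (0.6–2.4 m) = ½(3.450+9.086)×1.8 = 11.28.
P_w = ½ γ_w h₂² = 0.5×9.81×1.8² = 15.89. Total = 1.035+11.28+15.89 = 28.21 kN/m.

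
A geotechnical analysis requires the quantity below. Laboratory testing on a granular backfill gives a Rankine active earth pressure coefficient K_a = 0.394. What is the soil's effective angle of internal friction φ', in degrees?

K_a = tan²(45° − φ/2) ⇒ 45° − φ/2 = arctan(√0.394) = 32.12°.
φ = 2(45° − 32.12°) = 25.77°.

25.8°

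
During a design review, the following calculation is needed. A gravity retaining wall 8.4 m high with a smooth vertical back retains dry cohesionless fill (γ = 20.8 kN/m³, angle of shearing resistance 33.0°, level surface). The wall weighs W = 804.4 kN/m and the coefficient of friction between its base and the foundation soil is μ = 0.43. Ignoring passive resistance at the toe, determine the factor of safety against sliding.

K_a = tan²(45° − 33.0°/2) = 0.2948.
P_a = ½K_aγH² = 0.5×0.2948×20.8×8.4² = 216.3 kN/m, acting at H/3 = 2.800 m above the base.
FS_sliding = μW / P_a = 0.43×804.4 / 216.3 = 1.599.

1.60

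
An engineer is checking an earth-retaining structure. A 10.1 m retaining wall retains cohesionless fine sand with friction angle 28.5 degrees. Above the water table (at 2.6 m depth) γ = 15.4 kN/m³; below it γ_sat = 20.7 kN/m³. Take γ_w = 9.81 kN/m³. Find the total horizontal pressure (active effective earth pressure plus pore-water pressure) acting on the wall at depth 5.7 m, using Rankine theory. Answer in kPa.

K_a = (1 − sin φ)/(1 + sin φ) = 0.3540.
γ' = 20.7 − 9.81 = 10.89 kN/m³.
Effective vertical stress at 5.7 m: σ'_v = 15.4×2.6 + 10.89×3.10 = 73.80 kPa.
σ'_h = K_a σ'_v = 0.3540 × 73.80 = 26.12 kPa; u = γ_w × 3.10 = 30.41 kPa.
Total σ_h = 26.12 + 30.41 = 56.53 kPa.

56.5 kPa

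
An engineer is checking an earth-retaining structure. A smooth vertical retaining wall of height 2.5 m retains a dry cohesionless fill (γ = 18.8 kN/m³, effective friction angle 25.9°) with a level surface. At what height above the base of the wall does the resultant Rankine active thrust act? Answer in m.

K_a = 0.3920.
The pressure distribution is triangular, so the resultant acts at H/3 above the base = 2.5/3 = 0.8333 m.

0.833 m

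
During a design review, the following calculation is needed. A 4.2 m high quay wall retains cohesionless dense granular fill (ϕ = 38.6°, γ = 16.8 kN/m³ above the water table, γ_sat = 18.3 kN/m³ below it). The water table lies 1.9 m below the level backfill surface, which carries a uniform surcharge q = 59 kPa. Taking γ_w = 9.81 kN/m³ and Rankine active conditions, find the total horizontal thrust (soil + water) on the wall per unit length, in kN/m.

K_a = tan²(45° − φ/2) = 0.2316.
γ' = 18.3 − 9.81 = 8.490 kN/m³. h₂ = H − d_w = 2.3 m.
σ'_h: at surface K_a·q = 13.67; at WT K_a(q+γd_w) = 21.06; at base K_a(q+γd_w+γ'h₂) = 25.58 kPa.
P₁ = ½(13.67+21.06)×1.9 = 32.99; P₂ = ½(21.06+25.58)×2.3 = 53.64; P_w = ½γ_w h₂² = 25.95.
Total = 32.99+53.64+25.95 = 112.6 kN/m.

113 kN/m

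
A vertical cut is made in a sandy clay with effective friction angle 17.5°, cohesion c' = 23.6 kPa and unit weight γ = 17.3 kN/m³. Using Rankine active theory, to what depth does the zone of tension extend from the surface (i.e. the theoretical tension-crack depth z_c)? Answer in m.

K_a = tan²(45° − 17.5°/2) = 0.5376; √K_a = 0.7332.
The active pressure is zero where K_a γ z = 2c√K_a, so z_c = 2c/(γ√K_a) = 2×23.6/(17.3×0.7332) = 3.721 m.

3.72 m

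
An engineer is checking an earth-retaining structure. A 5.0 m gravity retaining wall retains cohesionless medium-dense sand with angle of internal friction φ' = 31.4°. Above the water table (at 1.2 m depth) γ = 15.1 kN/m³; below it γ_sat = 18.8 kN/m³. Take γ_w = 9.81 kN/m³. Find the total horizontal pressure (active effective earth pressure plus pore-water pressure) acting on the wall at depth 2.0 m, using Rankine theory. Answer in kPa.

K_a = (1 − sin φ)/(1 + sin φ) = 0.3149.
γ' = 18.8 − 9.81 = 8.990 kN/m³.
Effective vertical stress at 2.0 m: σ'_v = 15.1×1.2 + 8.990×0.800 = 25.31 kPa.
σ'_h = K_a σ'_v = 0.3149 × 25.31 = 7.971 kPa; u = γ_w × 0.800 = 7.848 kPa.
Total σ_h = 7.971 + 7.848 = 15.82 kPa.

15.8 kPa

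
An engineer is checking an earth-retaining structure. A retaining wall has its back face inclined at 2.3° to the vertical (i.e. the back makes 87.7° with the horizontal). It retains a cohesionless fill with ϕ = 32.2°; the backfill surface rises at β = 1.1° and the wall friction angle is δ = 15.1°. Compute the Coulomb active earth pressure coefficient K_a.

K_a = sin²(α+φ) / [sin²α · sin(α−δ) · (1 + √{sin(φ+δ)sin(φ−β) / (sin(α−δ)sin(α+β))})²].
With α = 87.7°, φ = 32.2°, δ = 15.1°, β = 1.1°: K_a = 0.2966.

0.297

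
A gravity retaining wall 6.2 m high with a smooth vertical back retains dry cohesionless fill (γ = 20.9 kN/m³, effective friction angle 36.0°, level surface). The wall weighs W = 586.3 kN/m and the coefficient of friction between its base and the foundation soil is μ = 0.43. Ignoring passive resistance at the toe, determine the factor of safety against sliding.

2.42

K_a = tan²(45° − 36.0°/2) = 0.2596.
P_a = ½K_aγH² = 0.5×0.2596×20.9×6.2² = 104.3 kN/m, acting at H/3 = 2.067 m above the base.
FS_sliding = μW / P_a = 0.43×586.3 / 104.3 = 2.417.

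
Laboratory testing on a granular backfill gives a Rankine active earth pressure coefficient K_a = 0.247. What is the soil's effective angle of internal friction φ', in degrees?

37.1°

K_a = tan²(45° − φ/2) ⇒ 45° − φ/2 = arctan(√0.247) = 26.43°.
φ = 2(45° − 26.43°) = 37.15°.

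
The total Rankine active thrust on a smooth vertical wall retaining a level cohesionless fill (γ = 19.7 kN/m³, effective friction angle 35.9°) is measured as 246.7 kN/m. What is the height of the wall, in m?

K_a = 0.2607. P_a = ½ K_a γ H² ⇒ H = √(2P_a/(K_a γ)).
H = √(2×246.7/(0.2607×19.7)) = 9.801 m.

9.80 m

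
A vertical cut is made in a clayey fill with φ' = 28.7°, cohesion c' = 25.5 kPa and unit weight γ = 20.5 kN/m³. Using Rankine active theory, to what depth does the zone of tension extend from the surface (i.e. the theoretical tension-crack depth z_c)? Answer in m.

K_a = tan²(45° − 28.7°/2) = 0.3511; √K_a = 0.5926.
The active pressure is zero where K_a γ z = 2c√K_a, so z_c = 2c/(γ√K_a) = 2×25.5/(20.5×0.5926) = 4.198 m.

4.20 m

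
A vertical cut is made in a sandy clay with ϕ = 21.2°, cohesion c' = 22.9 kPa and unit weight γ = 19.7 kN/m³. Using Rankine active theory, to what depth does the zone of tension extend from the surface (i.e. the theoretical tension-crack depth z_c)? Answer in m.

3.40 m

K_a = tan²(45° − 21.2°/2) = 0.4688; √K_a = 0.6847.
The active pressure is zero where K_a γ z = 2c√K_a, so z_c = 2c/(γ√K_a) = 2×22.9/(19.7×0.6847) = 3.395 m.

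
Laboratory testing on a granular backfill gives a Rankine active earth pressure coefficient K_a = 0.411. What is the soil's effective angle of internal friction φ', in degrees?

K_a = tan²(45° − φ/2) ⇒ 45° − φ/2 = arctan(√0.411) = 32.66°.
φ = 2(45° − 32.66°) = 24.67°.

24.7°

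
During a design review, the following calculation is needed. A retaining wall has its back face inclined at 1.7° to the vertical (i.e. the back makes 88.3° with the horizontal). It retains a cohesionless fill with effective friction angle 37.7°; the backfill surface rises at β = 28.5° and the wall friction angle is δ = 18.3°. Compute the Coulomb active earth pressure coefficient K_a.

K_a = sin²(α+φ) / [sin²α · sin(α−δ) · (1 + √{sin(φ+δ)sin(φ−β) / (sin(α−δ)sin(α+β))})²].
With α = 88.3°, φ = 37.7°, δ = 18.3°, β = 28.5°: K_a = 0.3569.

0.357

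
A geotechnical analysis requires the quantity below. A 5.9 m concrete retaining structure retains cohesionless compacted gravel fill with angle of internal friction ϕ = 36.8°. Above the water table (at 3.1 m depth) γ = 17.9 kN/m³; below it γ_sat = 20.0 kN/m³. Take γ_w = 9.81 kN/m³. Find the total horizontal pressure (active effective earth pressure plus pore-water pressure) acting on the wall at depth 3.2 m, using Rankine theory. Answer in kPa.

15.2 kPa

K_a = (1 − sin φ)/(1 + sin φ) = 0.2508.
γ' = 20.0 − 9.81 = 10.19 kN/m³.
Effective vertical stress at 3.2 m: σ'_v = 17.9×3.1 + 10.19×0.100 = 56.51 kPa.
σ'_h = K_a σ'_v = 0.2508 × 56.51 = 14.17 kPa; u = γ_w × 0.100 = 0.9810 kPa.
Total σ_h = 14.17 + 0.9810 = 15.15 kPa.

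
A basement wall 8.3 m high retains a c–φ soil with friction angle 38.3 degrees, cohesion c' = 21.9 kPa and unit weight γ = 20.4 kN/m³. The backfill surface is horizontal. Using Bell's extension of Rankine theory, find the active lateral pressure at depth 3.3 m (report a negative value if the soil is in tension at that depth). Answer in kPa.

-5.42 kPa

K_a = (1 − sin φ)/(1 + sin φ) = 0.2347.
σ_a = K_a γ z − 2c√K_a = 0.2347×20.4×3.3 − 2×21.9×0.4845 = -5.418 kPa.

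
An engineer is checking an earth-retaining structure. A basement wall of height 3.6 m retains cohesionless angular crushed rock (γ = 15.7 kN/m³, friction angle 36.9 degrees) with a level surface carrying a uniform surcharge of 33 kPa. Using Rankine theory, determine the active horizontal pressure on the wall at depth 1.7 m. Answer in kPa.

14.9 kPa

K_a = (1 − sin φ)/(1 + sin φ) = 0.2497.
σ_v = γz + q = 15.7 × 1.7 + 33 = 59.69 kPa.
σ_h = K_a σ_v = 0.2497 × 59.69 = 14.90 kPa.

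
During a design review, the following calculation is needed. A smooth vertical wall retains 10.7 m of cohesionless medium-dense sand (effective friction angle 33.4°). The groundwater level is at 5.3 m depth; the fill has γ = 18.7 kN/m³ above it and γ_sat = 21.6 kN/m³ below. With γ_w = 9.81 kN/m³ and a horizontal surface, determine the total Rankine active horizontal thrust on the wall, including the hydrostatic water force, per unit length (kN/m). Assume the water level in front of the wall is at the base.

424 kN/m

K_a = tan²(45° − φ/2) = 0.2899.
γ' = 21.6 − 9.81 = 11.79 kN/m³. Depth below WT = 5.4 m.
σ'_h at WT = K_a γ d_w = 28.73 kPa; at base = 28.73 + K_a γ' × 5.4 = 47.19 kPa.
P₁ (0–5.3 m) = ½×28.73×5.3 = 76.15. P₂ (5.3–10.7 m) = ½(28.73+47.19)×5.4 = 205.0.
P_w = ½ γ_w h₂² = 0.5×9.81×5.4² = 143.0. Total = 76.15+205.0+143.0 = 424.2 kN/m.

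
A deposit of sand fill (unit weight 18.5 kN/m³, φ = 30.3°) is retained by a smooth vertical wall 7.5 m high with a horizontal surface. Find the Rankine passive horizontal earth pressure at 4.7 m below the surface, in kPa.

K_p = (1 + sin φ)/(1 − sin φ) = 3.037.
σ_h = K_p γ z = 3.037 × 18.5 × 4.7 = 264.0 kPa.

264 kPa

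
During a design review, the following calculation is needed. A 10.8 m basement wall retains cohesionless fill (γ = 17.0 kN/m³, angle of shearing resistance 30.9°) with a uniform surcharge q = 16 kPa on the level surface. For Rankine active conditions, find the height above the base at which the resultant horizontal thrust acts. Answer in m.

3.87 m

K_a = 0.3214.
Triangular part P₁ = ½K_aγH² = 318.7 at H/3 = 3.600 m; rectangular part P₂ = K_a q H = 55.54 at H/2 = 5.400 m.
ȳ = (P₁·3.600 + P₂·5.400)/(P₁+P₂) = 3.867 m.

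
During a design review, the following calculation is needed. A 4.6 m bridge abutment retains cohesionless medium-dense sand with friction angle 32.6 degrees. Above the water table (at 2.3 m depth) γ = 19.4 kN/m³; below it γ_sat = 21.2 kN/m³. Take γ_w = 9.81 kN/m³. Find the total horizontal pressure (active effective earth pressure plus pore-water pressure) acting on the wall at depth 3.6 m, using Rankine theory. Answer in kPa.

30.6 kPa

K_a = (1 − sin φ)/(1 + sin φ) = 0.2997.
γ' = 21.2 − 9.81 = 11.39 kN/m³.
Effective vertical stress at 3.6 m: σ'_v = 19.4×2.3 + 11.39×1.30 = 59.43 kPa.
σ'_h = K_a σ'_v = 0.2997 × 59.43 = 17.81 kPa; u = γ_w × 1.30 = 12.75 kPa.
Total σ_h = 17.81 + 12.75 = 30.57 kPa.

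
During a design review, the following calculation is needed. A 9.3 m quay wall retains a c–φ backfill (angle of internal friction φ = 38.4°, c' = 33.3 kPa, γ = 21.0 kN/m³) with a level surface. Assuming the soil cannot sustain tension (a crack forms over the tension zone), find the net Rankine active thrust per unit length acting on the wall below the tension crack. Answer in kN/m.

K_a = 0.2337; √K_a = 0.4834.
Tension-crack depth z_c = 2c/(γ√K_a) = 2×33.3/(21.0×0.4834) = 6.560 m.
σ_a at base = K_a γ H − 2c√K_a = 0.2337×21.0×9.3 − 2×33.3×0.4834 = 13.44 kPa.
P_a = ½ × 13.44 × (H − z_c) = 0.5×13.44×2.740 = 18.42 kN/m.

18.4 kN/m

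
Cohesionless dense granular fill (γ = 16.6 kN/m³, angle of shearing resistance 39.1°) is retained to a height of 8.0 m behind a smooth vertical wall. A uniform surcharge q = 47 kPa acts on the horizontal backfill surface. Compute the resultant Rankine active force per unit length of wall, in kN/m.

K_a = tan²(45° − φ/2) = 0.2265.
Soil triangle: ½ K_a γ H² = 0.5×0.2265×16.6×8.0² = 120.3 kN/m.
Surcharge rectangle: K_a q H = 0.2265×47×8.0 = 85.16 kN/m.
Total = 120.3 + 85.16 = 205.5 kN/m.

205 kN/m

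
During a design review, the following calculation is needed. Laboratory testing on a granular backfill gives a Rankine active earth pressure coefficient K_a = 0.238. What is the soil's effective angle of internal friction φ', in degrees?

38.0°

K_a = tan²(45° − φ/2) ⇒ 45° − φ/2 = arctan(√0.238) = 26.01°.
φ = 2(45° − 26.01°) = 37.99°.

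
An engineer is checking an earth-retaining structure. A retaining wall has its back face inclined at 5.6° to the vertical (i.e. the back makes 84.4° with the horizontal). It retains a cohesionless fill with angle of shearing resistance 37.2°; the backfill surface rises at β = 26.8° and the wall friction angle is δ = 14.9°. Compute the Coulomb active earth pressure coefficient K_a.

K_a = sin²(α+φ) / [sin²α · sin(α−δ) · (1 + √{sin(φ+δ)sin(φ−β) / (sin(α−δ)sin(α+β))})²].
With α = 84.4°, φ = 37.2°, δ = 14.9°, β = 26.8°: K_a = 0.3967.

0.397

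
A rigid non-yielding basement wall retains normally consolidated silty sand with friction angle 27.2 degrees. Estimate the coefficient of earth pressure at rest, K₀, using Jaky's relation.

K₀ = 1 − sin φ' = 1 − sin 27.2° = 0.5429.

0.543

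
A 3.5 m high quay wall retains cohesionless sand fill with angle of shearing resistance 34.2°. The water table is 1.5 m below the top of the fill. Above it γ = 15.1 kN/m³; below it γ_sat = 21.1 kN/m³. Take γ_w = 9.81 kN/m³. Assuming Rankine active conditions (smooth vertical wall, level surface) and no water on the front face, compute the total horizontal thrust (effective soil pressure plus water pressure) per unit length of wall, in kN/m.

K_a = tan²(45° − φ/2) = 0.2803.
γ' = 21.1 − 9.81 = 11.29 kN/m³. Depth below WT = 2.0 m.
σ'_h at WT = K_a γ d_w = 6.350 kPa; at base = 6.350 + K_a γ' × 2.0 = 12.68 kPa.
P₁ (0–1.5 m) = ½×6.350×1.5 = 4.762. P₂ (1.5–3.5 m) = ½(6.350+12.68)×2.0 = 19.03.
P_w = ½ γ_w h₂² = 0.5×9.81×2.0² = 19.62. Total = 4.762+19.03+19.62 = 43.41 kN/m.

43.4 kN/m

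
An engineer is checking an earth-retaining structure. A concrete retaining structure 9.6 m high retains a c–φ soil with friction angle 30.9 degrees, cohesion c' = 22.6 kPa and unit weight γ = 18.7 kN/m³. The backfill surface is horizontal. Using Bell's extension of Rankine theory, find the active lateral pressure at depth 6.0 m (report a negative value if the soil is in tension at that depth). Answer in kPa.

10.4 kPa

K_a = (1 − sin φ)/(1 + sin φ) = 0.3214.
σ_a = K_a γ z − 2c√K_a = 0.3214×18.7×6.0 − 2×22.6×0.5669 = 10.44 kPa.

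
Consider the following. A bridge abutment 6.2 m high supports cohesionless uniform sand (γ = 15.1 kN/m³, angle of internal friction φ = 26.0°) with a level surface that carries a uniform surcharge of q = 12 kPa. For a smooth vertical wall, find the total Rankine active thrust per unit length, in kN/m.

142 kN/m

K_a = tan²(45° − φ/2) = 0.3905.
Soil triangle: ½ K_a γ H² = 0.5×0.3905×15.1×6.2² = 113.3 kN/m.
Surcharge rectangle: K_a q H = 0.3905×12×6.2 = 29.05 kN/m.
Total = 113.3 + 29.05 = 142.4 kN/m.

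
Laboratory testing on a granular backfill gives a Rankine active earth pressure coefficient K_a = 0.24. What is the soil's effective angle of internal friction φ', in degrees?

37.8°

K_a = tan²(45° − φ/2) ⇒ 45° − φ/2 = arctan(√0.24) = 26.10°.
φ = 2(45° − 26.10°) = 37.80°.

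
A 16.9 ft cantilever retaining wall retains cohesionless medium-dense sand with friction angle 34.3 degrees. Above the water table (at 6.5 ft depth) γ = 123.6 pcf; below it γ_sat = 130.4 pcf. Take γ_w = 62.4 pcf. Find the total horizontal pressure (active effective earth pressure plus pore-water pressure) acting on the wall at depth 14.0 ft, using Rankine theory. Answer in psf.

K_a = (1 − sin φ)/(1 + sin φ) = 0.2792.
γ' = 130.4 − 62.4 = 68.00 pcf.
Effective vertical stress at 14.0 ft: σ'_v = 123.6×6.5 + 68.00×7.50 = 1313 psf.
σ'_h = K_a σ'_v = 0.2792 × 1313 = 366.6 psf; u = γ_w × 7.50 = 468.0 psf.
Total σ_h = 366.6 + 468.0 = 834.6 psf.

835 psf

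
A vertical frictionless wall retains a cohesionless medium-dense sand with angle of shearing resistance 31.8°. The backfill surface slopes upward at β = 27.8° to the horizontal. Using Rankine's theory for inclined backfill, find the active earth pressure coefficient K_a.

0.501

K_a = cos β · (cos β − √(cos²β − cos²φ)) / (cos β + √(cos²β − cos²φ)).
cos β = 0.8846, cos φ = 0.8499, √(cos²β − cos²φ) = 0.2453.
K_a = 0.8846 × (0.8846 − 0.2453)/(0.8846 + 0.2453) = 0.5005.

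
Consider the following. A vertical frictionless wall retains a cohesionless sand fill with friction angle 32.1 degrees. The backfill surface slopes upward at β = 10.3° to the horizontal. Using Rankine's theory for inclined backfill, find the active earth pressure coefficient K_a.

K_a = cos β · (cos β − √(cos²β − cos²φ)) / (cos β + √(cos²β − cos²φ)).
cos β = 0.9839, cos φ = 0.8471, √(cos²β − cos²φ) = 0.5004.
K_a = 0.9839 × (0.9839 − 0.5004)/(0.9839 + 0.5004) = 0.3205.

0.320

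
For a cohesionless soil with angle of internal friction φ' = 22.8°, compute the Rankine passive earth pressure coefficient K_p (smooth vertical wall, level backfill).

K_p = (1 + sin φ)/(1 − sin φ) = tan²(45° + 22.8°/2) = 2.265.

2.27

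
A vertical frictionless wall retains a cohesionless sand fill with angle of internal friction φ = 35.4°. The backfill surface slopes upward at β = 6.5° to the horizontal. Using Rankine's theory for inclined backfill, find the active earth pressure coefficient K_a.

K_a = cos β · (cos β − √(cos²β − cos²φ)) / (cos β + √(cos²β − cos²φ)).
cos β = 0.9936, cos φ = 0.8151, √(cos²β − cos²φ) = 0.5681.
K_a = 0.9936 × (0.9936 − 0.5681)/(0.9936 + 0.5681) = 0.2707.

0.271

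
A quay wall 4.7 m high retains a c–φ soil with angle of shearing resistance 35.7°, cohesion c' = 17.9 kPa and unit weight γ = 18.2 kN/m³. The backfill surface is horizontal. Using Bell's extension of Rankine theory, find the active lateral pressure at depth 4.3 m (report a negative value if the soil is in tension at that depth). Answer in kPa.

K_a = (1 − sin φ)/(1 + sin φ) = 0.2630.
σ_a = K_a γ z − 2c√K_a = 0.2630×18.2×4.3 − 2×17.9×0.5128 = 2.223 kPa.

2.22 kPa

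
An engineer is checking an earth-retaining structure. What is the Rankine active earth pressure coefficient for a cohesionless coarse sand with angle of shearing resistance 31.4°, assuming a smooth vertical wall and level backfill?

K_a = tan²(45° − φ/2) = tan²(29.30°) = 0.3149.

0.315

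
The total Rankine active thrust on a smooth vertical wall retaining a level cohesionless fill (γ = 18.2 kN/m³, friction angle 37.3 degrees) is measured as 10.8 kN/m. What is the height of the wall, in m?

2.20 m

K_a = 0.2453. P_a = ½ K_a γ H² ⇒ H = √(2P_a/(K_a γ)).
H = √(2×10.8/(0.2453×18.2)) = 2.199 m.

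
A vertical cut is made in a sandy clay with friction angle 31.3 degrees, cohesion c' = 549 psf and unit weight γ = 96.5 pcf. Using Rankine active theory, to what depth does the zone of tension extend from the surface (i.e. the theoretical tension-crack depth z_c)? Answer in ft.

20.2 ft

K_a = tan²(45° − 31.3°/2) = 0.3162; √K_a = 0.5623.
The active pressure is zero where K_a γ z = 2c√K_a, so z_c = 2c/(γ√K_a) = 2×549/(96.5×0.5623) = 20.23 ft.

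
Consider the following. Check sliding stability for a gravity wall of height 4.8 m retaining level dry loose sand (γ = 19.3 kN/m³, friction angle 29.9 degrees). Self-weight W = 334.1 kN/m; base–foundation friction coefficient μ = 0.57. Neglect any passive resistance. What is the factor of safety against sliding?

2.56

K_a = tan²(45° − 29.9°/2) = 0.3347.
P_a = ½K_aγH² = 0.5×0.3347×19.3×4.8² = 74.41 kN/m, acting at H/3 = 1.600 m above the base.
FS_sliding = μW / P_a = 0.57×334.1 / 74.41 = 2.559.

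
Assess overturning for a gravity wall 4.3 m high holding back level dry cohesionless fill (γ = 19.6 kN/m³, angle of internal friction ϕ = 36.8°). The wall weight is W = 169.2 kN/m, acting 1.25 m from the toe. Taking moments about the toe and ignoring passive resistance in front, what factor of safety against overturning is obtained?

K_a = tan²(45° − 36.8°/2) = 0.2508.
P_a = ½K_aγH² = 0.5×0.2508×19.6×4.3² = 45.44 kN/m, acting at H/3 = 1.433 m above the base.
Overturning moment M_o = P_a × H/3 = 45.44 × 1.433 = 65.13.
Resisting moment M_r = W × 1.25 = 169.2 × 1.25 = 211.5.
FS_overturning = M_r/M_o = 211.5/65.13 = 3.247.

3.25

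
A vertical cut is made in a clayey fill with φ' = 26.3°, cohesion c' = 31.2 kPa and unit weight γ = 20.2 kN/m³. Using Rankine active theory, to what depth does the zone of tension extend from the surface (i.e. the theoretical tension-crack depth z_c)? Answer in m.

4.97 m

K_a = tan²(45° − 26.3°/2) = 0.3859; √K_a = 0.6212.
The active pressure is zero where K_a γ z = 2c√K_a, so z_c = 2c/(γ√K_a) = 2×31.2/(20.2×0.6212) = 4.973 m.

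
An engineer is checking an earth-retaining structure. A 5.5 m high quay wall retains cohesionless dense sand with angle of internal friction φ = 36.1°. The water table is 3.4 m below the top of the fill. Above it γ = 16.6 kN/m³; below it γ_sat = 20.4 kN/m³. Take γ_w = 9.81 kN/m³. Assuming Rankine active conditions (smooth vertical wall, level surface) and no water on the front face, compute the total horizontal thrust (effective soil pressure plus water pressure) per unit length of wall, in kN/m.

K_a = tan²(45° − φ/2) = 0.2585.
γ' = 20.4 − 9.81 = 10.59 kN/m³. Depth below WT = 2.1 m.
σ'_h at WT = K_a γ d_w = 14.59 kPa; at base = 14.59 + K_a γ' × 2.1 = 20.34 kPa.
P₁ (0–3.4 m) = ½×14.59×3.4 = 24.80. P₂ (3.4–5.5 m) = ½(14.59+20.34)×2.1 = 36.67.
P_w = ½ γ_w h₂² = 0.5×9.81×2.1² = 21.63. Total = 24.80+36.67+21.63 = 83.11 kN/m.

83.1 kN/m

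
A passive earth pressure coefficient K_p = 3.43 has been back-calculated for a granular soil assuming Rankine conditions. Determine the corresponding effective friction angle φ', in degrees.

K_p = (1+sin φ)/(1−sin φ) ⇒ sin φ = (K_p − 1)/(K_p + 1) = 0.5485.
φ = arcsin(0.5485) = 33.27°.

33.3°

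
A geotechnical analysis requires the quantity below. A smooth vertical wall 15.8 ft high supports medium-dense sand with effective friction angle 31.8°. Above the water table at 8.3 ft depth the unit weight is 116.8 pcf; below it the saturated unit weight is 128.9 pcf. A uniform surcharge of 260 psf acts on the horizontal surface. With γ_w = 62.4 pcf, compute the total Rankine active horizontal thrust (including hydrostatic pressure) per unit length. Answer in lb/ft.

7110 lb/ft

K_a = tan²(45° − φ/2) = 0.3098.
γ' = 128.9 − 62.4 = 66.50 pcf. h₂ = H − d_w = 7.5 ft.
σ'_h: at surface K_a·q = 80.55; at WT K_a(q+γd_w) = 380.9; at base K_a(q+γd_w+γ'h₂) = 535.4 psf.
P₁ = ½(80.55+380.9)×8.3 = 1915; P₂ = ½(380.9+535.4)×7.5 = 3436; P_w = ½γ_w h₂² = 1755.
Total = 1915+3436+1755 = 7106 lb/ft.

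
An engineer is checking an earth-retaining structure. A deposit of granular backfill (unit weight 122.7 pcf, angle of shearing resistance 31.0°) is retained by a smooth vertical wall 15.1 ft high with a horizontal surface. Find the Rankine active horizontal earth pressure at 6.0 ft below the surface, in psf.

K_a = (1 − sin φ)/(1 + sin φ) = 0.3201.
σ_h = K_a γ z = 0.3201 × 122.7 × 6.0 = 235.7 psf.

236 psf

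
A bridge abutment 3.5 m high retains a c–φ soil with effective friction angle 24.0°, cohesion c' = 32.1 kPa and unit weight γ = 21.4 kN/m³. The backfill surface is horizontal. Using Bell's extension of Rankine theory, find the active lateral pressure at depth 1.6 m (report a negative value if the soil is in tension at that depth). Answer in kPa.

-27.3 kPa

K_a = (1 − sin φ)/(1 + sin φ) = 0.4217.
σ_a = K_a γ z − 2c√K_a = 0.4217×21.4×1.6 − 2×32.1×0.6494 = -27.25 kPa.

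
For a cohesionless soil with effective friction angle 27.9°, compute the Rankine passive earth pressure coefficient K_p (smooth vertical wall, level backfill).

2.76

K_p = (1 + sin φ)/(1 − sin φ) = tan²(45° + 27.9°/2) = 2.759.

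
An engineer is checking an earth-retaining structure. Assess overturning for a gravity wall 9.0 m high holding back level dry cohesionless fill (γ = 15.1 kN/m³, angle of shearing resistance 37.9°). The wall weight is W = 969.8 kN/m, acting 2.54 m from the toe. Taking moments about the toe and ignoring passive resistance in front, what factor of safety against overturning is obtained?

5.62

K_a = tan²(45° − 37.9°/2) = 0.2389.
P_a = ½K_aγH² = 0.5×0.2389×15.1×9.0² = 146.1 kN/m, acting at H/3 = 3.000 m above the base.
Overturning moment M_o = P_a × H/3 = 146.1 × 3.000 = 438.4.
Resisting moment M_r = W × 2.54 = 969.8 × 2.54 = 2463.
FS_overturning = M_r/M_o = 2463/438.4 = 5.619.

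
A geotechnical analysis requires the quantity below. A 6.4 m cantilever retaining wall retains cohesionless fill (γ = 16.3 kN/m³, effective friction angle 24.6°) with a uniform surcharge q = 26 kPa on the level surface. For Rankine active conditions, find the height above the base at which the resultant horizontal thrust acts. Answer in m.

K_a = 0.4121.
Triangular part P₁ = ½K_aγH² = 137.6 at H/3 = 2.133 m; rectangular part P₂ = K_a q H = 68.58 at H/2 = 3.200 m.
ȳ = (P₁·2.133 + P₂·3.200)/(P₁+P₂) = 2.488 m.

2.49 m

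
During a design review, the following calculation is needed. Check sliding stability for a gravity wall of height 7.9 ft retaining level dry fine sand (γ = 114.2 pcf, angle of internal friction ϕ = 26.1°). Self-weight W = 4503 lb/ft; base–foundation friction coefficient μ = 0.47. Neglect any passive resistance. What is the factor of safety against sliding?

K_a = tan²(45° − 26.1°/2) = 0.3889.
P_a = ½K_aγH² = 0.5×0.3889×114.2×7.9² = 1386 lb/ft, acting at H/3 = 2.633 ft above the base.
FS_sliding = μW / P_a = 0.47×4503 / 1386 = 1.527.

1.53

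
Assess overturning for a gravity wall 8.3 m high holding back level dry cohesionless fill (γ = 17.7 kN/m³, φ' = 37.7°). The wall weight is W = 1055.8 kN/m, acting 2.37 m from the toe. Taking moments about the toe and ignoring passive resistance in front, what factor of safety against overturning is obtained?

K_a = tan²(45° − 37.7°/2) = 0.2411.
P_a = ½K_aγH² = 0.5×0.2411×17.7×8.3² = 147.0 kN/m, acting at H/3 = 2.767 m above the base.
Overturning moment M_o = P_a × H/3 = 147.0 × 2.767 = 406.6.
Resisting moment M_r = W × 2.37 = 1055.8 × 2.37 = 2502.
FS_overturning = M_r/M_o = 2502/406.6 = 6.154.

6.15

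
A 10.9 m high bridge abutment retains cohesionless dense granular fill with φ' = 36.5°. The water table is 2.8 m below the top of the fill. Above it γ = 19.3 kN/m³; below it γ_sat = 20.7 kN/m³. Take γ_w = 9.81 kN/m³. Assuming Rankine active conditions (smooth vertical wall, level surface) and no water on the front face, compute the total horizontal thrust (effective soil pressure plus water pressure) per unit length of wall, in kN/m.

543 kN/m

K_a = tan²(45° − φ/2) = 0.2541.
γ' = 20.7 − 9.81 = 10.89 kN/m³. Depth below WT = 8.1 m.
σ'_h at WT = K_a γ d_w = 13.73 kPa; at base = 13.73 + K_a γ' × 8.1 = 36.14 kPa.
P₁ (0–2.8 m) = ½×13.73×2.8 = 19.22. P₂ (2.8–10.9 m) = ½(13.73+36.14)×8.1 = 202.0.
P_w = ½ γ_w h₂² = 0.5×9.81×8.1² = 321.8. Total = 19.22+202.0+321.8 = 543.0 kN/m.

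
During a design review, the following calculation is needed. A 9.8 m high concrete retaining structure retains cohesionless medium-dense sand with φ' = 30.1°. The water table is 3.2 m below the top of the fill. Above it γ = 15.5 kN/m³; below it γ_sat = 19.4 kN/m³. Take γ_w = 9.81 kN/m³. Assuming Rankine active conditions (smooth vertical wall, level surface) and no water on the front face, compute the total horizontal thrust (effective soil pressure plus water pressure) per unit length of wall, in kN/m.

K_a = tan²(45° − φ/2) = 0.3320.
γ' = 19.4 − 9.81 = 9.590 kN/m³. Depth below WT = 6.6 m.
σ'_h at WT = K_a γ d_w = 16.47 kPa; at base = 16.47 + K_a γ' × 6.6 = 37.48 kPa.
P₁ (0–3.2 m) = ½×16.47×3.2 = 26.35. P₂ (3.2–9.8 m) = ½(16.47+37.48)×6.6 = 178.0.
P_w = ½ γ_w h₂² = 0.5×9.81×6.6² = 213.7. Total = 26.35+178.0+213.7 = 418.0 kN/m.

418 kN/m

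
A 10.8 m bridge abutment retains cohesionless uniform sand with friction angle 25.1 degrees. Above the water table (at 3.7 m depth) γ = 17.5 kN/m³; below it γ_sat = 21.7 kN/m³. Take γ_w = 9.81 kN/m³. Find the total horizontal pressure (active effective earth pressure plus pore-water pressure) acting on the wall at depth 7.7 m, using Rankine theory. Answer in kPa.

K_a = (1 − sin φ)/(1 + sin φ) = 0.4043.
γ' = 21.7 − 9.81 = 11.89 kN/m³.
Effective vertical stress at 7.7 m: σ'_v = 17.5×3.7 + 11.89×4.00 = 112.3 kPa.
σ'_h = K_a σ'_v = 0.4043 × 112.3 = 45.41 kPa; u = γ_w × 4.00 = 39.24 kPa.
Total σ_h = 45.41 + 39.24 = 84.65 kPa.

84.6 kPa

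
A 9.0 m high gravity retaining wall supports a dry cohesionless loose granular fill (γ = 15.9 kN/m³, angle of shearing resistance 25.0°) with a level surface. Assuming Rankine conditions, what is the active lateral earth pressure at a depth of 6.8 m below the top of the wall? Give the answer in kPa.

43.9 kPa

K_a = (1 − sin φ)/(1 + sin φ) = 0.4059.
σ_h = K_a γ z = 0.4059 × 15.9 × 6.8 = 43.88 kPa.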